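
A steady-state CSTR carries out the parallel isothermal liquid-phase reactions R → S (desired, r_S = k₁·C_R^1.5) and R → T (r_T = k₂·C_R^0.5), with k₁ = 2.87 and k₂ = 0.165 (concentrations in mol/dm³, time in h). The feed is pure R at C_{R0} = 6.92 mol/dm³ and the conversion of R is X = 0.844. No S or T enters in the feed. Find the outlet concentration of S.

Exit C_R = C_{R0}(1−X) = 6.92×0.156 = 1.080 mol/dm³.
In a CSTR the entire volume is at exit conditions, so r_S = 2.87×1.080^1.5 = 3.219 and r_T = 0.165×1.080^0.5 = 0.1714.
Fraction of consumed R going to S: r_S/(r_S+r_T) = 0.9494.
C_S = 0.9494·C_{R0}·X = 0.9494×6.92×0.844 = 5.55 mol/dm³.

5.55 mol/dm³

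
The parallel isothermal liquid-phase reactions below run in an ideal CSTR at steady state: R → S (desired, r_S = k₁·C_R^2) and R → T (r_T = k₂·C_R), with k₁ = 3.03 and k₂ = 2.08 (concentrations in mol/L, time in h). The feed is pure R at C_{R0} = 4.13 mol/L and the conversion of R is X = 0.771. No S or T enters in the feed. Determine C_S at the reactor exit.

Exit C_R = C_{R0}(1−X) = 4.13×0.229 = 0.9458 mol/L.
Rates in a CSTR are evaluated at the outlet concentration: r_S = 3.03×0.9458^2 = 2.710, r_T = 2.08×0.9458 = 1.967.
Fraction of consumed R going to S: r_S/(r_S+r_T) = 0.5794.
C_S = 0.5794·C_{R0}·X = 0.5794×4.13×0.771 = 1.85 mol/L.

1.85 mol/L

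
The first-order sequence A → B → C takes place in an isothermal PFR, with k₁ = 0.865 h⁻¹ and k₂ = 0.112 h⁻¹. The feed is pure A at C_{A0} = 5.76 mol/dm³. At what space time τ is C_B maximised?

2.71 h

For first-order series the maximum of C_B occurs at τ_opt = ln(k₂/k₁)/(k₂−k₁).
= ln(0.112/0.865)/(0.112−0.865) = ln(0.1295)/-0.7530 = -2.044/-0.7530 = 2.71 h.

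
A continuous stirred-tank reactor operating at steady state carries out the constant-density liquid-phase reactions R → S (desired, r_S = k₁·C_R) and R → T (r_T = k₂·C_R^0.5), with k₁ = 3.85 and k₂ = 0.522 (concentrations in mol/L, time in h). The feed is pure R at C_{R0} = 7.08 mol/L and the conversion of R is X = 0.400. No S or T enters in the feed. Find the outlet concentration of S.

Exit C_R = C_{R0}(1−X) = 7.08×0.600 = 4.248 mol/L.
A CSTR operates uniformly at the exit composition, giving r_S = 16.35 and r_T = 1.076 (each k·C_R^n at C_R = 4.248).
Fraction of consumed R going to S: r_S/(r_S+r_T) = 0.9383.
C_S = 0.9383·C_{R0}·X = 0.9383×7.08×0.400 = 2.66 mol/L.

2.66 mol/L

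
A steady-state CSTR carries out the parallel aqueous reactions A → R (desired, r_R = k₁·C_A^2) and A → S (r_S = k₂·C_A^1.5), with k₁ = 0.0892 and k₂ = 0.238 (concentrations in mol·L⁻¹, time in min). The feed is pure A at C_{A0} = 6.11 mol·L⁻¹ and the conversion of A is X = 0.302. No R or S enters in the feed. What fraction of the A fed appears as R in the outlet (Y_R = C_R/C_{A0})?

Exit C_A = C_{A0}(1−X) = 6.11×0.698 = 4.265 mol·L⁻¹.
A CSTR operates uniformly at the exit composition, giving r_R = 1.622 and r_S = 2.096 (each k·C_A^n at C_A = 4.265).
Fraction of consumed A going to R: r_R/(r_R+r_S) = 0.4363.
C_R = 0.4363·C_{A0}·X = 0.4363×6.11×0.302 = 0.805 mol·L⁻¹; Y_R = C_R/C_{A0} = 0.132.

0.132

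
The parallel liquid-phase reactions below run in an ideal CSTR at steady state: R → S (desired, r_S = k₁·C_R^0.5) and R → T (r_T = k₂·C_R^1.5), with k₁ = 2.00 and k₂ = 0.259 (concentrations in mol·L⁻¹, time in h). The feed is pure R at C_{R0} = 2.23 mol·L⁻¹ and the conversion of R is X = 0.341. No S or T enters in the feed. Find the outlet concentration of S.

Exit C_R = C_{R0}(1−X) = 2.23×0.659 = 1.470 mol·L⁻¹.
A CSTR operates uniformly at the exit composition, giving r_S = 2.425 and r_T = 0.4614 (each k·C_R^n at C_R = 1.470).
Fraction of consumed R going to S: r_S/(r_S+r_T) = 0.8401.
C_S = 0.8401·C_{R0}·X = 0.8401×2.23×0.341 = 0.639 mol·L⁻¹.

0.639 mol·L⁻¹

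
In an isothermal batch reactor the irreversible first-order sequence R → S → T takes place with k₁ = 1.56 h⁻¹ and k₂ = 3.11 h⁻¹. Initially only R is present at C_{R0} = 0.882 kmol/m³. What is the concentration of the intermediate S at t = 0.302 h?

0.207 kmol/m³

The intermediate concentration in a first-order A→B→C sequence is C_S = k₁C_{R0}(e^(−k₁t) − e^(−k₂t))/(k₂−k₁).
e^(−k₁t) = e^(−1.56×0.302) = e^(−0.4711) = 0.6243; e^(−k₂t) = e^(−0.9392) = 0.3909.
C_S = 1.56×0.882/(3.11−1.56) × (0.6243−0.3909) = 0.8877×0.2334 = 0.2072 kmol/m³.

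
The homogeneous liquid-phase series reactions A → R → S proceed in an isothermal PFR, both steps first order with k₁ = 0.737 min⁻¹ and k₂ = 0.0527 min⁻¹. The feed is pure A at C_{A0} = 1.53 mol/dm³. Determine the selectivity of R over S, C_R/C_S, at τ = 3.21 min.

The intermediate concentration in a first-order A→B→C sequence is C_R = k₁C_{A0}(e^(−k₁τ) − e^(−k₂τ))/(k₂−k₁).
e^(−k₁τ) = e^(−0.737×3.21) = e^(−2.366) = 0.09388; e^(−k₂τ) = e^(−0.1692) = 0.8444.
C_R = 0.737×1.53/(0.0527−0.737) × (0.09388−0.8444) = (-1.648)×(-0.7505) = 1.237 mol/dm³.
C_A = C_{A0}e^(−k₁τ) = 0.1436 mol/dm³, so C_S = C_{A0}−C_A−C_R = 0.1497 mol/dm³; C_R/C_S = 8.26.

8.26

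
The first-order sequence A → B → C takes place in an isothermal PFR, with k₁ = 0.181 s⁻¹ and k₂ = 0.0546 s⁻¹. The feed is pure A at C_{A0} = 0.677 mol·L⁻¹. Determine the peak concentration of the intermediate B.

For a first-order series the maximum intermediate yield is C_{B,max}/C_{A0} = (k₁/k₂)^[k₂/(k₂−k₁)].
= (0.181/0.0546)^(0.0546/(0.0546−0.181)) = (3.315)^(-0.4320) = 0.5959.
C_{B,max} = 0.5959×0.677 = 0.403 mol·L⁻¹.

0.403 mol·L⁻¹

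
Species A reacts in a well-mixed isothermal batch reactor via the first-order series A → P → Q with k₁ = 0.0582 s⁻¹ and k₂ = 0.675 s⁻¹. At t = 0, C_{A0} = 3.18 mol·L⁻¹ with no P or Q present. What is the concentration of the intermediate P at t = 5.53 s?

The intermediate concentration in a first-order A→B→C sequence is C_P = k₁C_{A0}(e^(−k₁t) − e^(−k₂t))/(k₂−k₁).
e^(−k₁t) = e^(−0.0582×5.53) = e^(−0.3218) = 0.7248; e^(−k₂t) = e^(−3.733) = 0.02393.
C_P = 0.0582×3.18/(0.675−0.0582) × (0.7248−0.02393) = 0.3001×0.7009 = 0.2103 mol·L⁻¹.

0.210 mol·L⁻¹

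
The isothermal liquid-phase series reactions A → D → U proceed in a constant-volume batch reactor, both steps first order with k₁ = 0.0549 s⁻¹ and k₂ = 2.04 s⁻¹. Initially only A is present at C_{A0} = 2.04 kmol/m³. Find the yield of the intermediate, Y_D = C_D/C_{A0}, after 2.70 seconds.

0.0237

Solving the coupled first-order balances gives C_D(t) = [k₁/(k₂−k₁)]·C_{A0}·(e^(−k₁t) − e^(−k₂t)).
e^(−k₁t) = e^(−0.0549×2.70) = e^(−0.1482) = 0.8622; e^(−k₂t) = e^(−5.508) = 0.004054.
C_D = 0.0549×2.04/(2.04−0.0549) × (0.8622−0.004054) = 0.05642×0.8582 = 0.04842 kmol/m³.
Y_D = C_D/C_{A0} = 0.04842/2.04 = 0.0237.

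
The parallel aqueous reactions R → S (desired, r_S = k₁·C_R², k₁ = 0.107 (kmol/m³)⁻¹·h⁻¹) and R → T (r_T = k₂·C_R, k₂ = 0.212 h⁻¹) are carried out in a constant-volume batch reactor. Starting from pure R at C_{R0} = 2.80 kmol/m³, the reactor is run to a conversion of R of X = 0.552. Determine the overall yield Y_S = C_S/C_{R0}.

0.276

C_R = C_{R0}(1−X) = 1.254 kmol/m³.
Along a PFR/batch, dC_T/dC_R = −r_T/(r_S+r_T) = −k₂/(k₂+k₁·C_R).
Integrating from C_{R0} to C_R: C_T = (0.212/0.107)·ln[(0.212+0.107·2.80)/(0.212+0.107·1.25)] = 1.981·ln(0.5116/0.3462) = 0.7736 kmol/m³.
Then C_S = (C_{R0}−C_R) − C_T = 1.546 − 0.7736 = 0.7720 kmol/m³.
Y_S = C_S/C_{R0} = 0.7720/2.80 = 0.276.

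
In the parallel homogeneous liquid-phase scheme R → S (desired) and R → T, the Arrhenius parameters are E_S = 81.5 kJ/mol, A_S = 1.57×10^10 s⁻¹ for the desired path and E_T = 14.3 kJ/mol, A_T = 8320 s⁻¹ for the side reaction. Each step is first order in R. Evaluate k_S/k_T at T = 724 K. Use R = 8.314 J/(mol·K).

26.7

k_S/k_T = (A_S/A_T)·exp[−(E_S−E_T)/(RT)] = (A_S/A_T)·exp[(E_T−E_S)/(RT)].
(E_T−E_S)/(RT) = (14.3−81.5)×10³/(8.314×724) = -67200/6019 = -11.16.
k_S/k_T = (1.57×10^10/8320)·exp(-11.16) = 1.887×10^6 × 1.418×10^-5 = 26.7.
Since E_S > E_T, raising the temperature improves selectivity toward S.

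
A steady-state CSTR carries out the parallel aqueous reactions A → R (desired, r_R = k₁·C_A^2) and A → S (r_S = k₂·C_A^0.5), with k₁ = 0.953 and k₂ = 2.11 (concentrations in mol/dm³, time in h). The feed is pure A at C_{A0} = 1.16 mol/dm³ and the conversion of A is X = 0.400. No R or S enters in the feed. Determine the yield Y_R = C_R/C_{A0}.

Exit C_A = C_{A0}(1−X) = 1.16×0.600 = 0.6960 mol/dm³.
In a CSTR the entire volume is at exit conditions, so r_R = 0.953×0.6960^2 = 0.4616 and r_S = 2.11×0.6960^0.5 = 1.760.
Fraction of consumed A going to R: r_R/(r_R+r_S) = 0.2078.
C_R = 0.2078·C_{A0}·X = 0.2078×1.16×0.400 = 0.0964 mol/dm³; Y_R = C_R/C_{A0} = 0.0831.

0.0831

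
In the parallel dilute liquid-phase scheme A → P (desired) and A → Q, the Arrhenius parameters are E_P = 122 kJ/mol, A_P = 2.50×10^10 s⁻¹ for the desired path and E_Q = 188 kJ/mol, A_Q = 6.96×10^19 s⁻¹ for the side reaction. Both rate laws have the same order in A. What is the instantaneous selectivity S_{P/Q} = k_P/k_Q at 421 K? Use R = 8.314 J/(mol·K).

Since both paths have the same order in A, the concentration cancels and S_{P/Q} = k_P/k_Q = (A_P/A_Q)·exp[(E_Q−E_P)/(RT)].
(E_Q−E_P)/(RT) = (188−122)×10³/(8.314×421) = 66000/3500 = 18.86.
k_P/k_Q = (2.50×10^10/6.96×10^19)·exp(18.86) = 3.592×10^-10 × 1.546×10^8 = 0.0555.

0.0555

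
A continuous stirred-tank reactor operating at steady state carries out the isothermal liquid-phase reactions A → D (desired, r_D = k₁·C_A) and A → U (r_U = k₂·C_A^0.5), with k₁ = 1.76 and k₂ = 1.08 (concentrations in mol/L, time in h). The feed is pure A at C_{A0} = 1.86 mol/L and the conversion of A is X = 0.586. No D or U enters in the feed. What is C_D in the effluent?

Exit C_A = C_{A0}(1−X) = 1.86×0.414 = 0.7700 mol/L.
Rates in a CSTR are evaluated at the outlet concentration: r_D = 1.76×0.7700 = 1.355, r_U = 1.08×0.7700^0.5 = 0.9477.
Fraction of consumed A going to D: r_D/(r_D+r_U) = 0.5885.
C_D = 0.5885·C_{A0}·X = 0.5885×1.86×0.586 = 0.641 mol/L.

0.641 mol/L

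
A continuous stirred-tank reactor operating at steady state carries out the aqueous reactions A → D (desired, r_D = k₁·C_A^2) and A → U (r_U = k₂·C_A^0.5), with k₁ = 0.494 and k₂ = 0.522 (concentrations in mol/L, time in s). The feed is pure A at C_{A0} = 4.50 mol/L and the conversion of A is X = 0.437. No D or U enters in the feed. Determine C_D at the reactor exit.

1.56 mol/L

Exit C_A = C_{A0}(1−X) = 4.50×0.563 = 2.533 mol/L.
A CSTR operates uniformly at the exit composition, giving r_D = 3.171 and r_U = 0.8309 (each k·C_A^n at C_A = 2.533).
Fraction of consumed A going to D: r_D/(r_D+r_U) = 0.7924.
C_D = 0.7924·C_{A0}·X = 0.7924×4.50×0.437 = 1.56 mol/L.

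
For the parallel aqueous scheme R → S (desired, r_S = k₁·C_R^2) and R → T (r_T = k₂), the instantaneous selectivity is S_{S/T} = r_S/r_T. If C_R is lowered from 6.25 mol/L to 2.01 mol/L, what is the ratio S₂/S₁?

S_{S/T} = (k₁/k₂)·C_R^2, so S₂/S₁ = (C_{R,2}/C_{R,1})^2.
= (2.01/6.25)^2 = (0.3216)^2 = 0.103.
Selectivity toward S falls as C_R falls — high-concentration operation is favoured.

0.103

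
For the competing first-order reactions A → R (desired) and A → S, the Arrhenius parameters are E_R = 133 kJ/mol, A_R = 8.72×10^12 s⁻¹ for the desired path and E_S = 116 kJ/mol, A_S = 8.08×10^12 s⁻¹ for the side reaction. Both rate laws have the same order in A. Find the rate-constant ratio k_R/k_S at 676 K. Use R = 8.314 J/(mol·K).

0.0524

k_R/k_S = (A_R/A_S)·exp[−(E_R−E_S)/(RT)] = (A_R/A_S)·exp[(E_S−E_R)/(RT)].
(E_S−E_R)/(RT) = (116−133)×10³/(8.314×676) = -17000/5620 = -3.025.
k_R/k_S = (8.72×10^12/8.08×10^12)·exp(-3.025) = 1.079 × 0.04857 = 0.0524.
Since E_R > E_S, raising the temperature improves selectivity toward R.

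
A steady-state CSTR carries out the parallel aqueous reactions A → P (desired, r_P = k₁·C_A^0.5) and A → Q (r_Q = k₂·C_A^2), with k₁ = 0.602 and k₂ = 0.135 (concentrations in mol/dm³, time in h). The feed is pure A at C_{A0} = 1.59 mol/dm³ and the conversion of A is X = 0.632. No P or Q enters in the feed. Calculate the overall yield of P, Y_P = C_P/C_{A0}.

Exit C_A = C_{A0}(1−X) = 1.59×0.368 = 0.5851 mol/dm³.
Rates in a CSTR are evaluated at the outlet concentration: r_P = 0.602×0.5851^0.5 = 0.4605, r_Q = 0.135×0.5851^2 = 0.04622.
Fraction of consumed A going to P: r_P/(r_P+r_Q) = 0.9088.
C_P = 0.9088·C_{A0}·X = 0.9088×1.59×0.632 = 0.913 mol/dm³; Y_P = C_P/C_{A0} = 0.574.

0.574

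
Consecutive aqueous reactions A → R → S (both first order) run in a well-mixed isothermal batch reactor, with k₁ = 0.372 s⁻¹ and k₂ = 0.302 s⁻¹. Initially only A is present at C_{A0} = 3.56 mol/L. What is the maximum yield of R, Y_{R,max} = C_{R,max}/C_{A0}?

0.407

Evaluating C_R at t_opt = ln(k₂/k₁)/(k₂−k₁) gives C_{R,max}/C_{A0} = (k₁/k₂)^[k₂/(k₂−k₁)].
= (0.372/0.302)^(0.302/(0.302−0.372)) = (1.232)^(-4.314) = 0.4068.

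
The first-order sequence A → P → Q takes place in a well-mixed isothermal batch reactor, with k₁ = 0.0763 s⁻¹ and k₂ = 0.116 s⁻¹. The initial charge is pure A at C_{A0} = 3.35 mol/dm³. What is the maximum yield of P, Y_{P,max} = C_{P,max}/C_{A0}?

0.294

Evaluating C_P at t_opt = ln(k₂/k₁)/(k₂−k₁) gives C_{P,max}/C_{A0} = (k₁/k₂)^[k₂/(k₂−k₁)].
= (0.0763/0.116)^(0.116/(0.116−0.0763)) = (0.6578)^(2.922) = 0.2940.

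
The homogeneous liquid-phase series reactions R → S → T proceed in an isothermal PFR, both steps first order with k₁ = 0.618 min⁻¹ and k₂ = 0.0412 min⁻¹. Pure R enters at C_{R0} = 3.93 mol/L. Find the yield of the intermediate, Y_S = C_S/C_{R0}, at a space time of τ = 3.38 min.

0.799

For first-order series with pure R initially, C_S(τ) = k₁C_{R0}/(k₂−k₁)·(e^(−k₁τ) − e^(−k₂τ)).
e^(−k₁τ) = e^(−0.618×3.38) = e^(−2.089) = 0.1238; e^(−k₂τ) = e^(−0.1393) = 0.8700.
C_S = 0.618×3.93/(0.0412−0.618) × (0.1238−0.8700) = (-4.211)×(-0.7462) = 3.142 mol/L.
Y_S = C_S/C_{R0} = 3.142/3.93 = 0.799.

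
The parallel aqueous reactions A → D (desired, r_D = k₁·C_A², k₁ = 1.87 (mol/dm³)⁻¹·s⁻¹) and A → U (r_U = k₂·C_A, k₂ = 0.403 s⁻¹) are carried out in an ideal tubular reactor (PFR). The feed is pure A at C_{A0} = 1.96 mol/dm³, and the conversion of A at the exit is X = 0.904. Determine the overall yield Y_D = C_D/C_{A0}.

0.719

C_A = C_{A0}(1−X) = 0.1882 mol/dm³.
Along a PFR/batch, dC_U/dC_A = −r_U/(r_D+r_U) = −k₂/(k₂+k₁·C_A).
Integrating from C_{A0} to C_A: C_U = (0.403/1.87)·ln[(0.403+1.87·1.96)/(0.403+1.87·0.188)] = 0.2155·ln(4.068/0.7549) = 0.3630 mol/dm³.
Then C_D = (C_{A0}−C_A) − C_U = 1.772 − 0.3630 = 1.409 mol/dm³.
Y_D = C_D/C_{A0} = 1.409/1.96 = 0.719.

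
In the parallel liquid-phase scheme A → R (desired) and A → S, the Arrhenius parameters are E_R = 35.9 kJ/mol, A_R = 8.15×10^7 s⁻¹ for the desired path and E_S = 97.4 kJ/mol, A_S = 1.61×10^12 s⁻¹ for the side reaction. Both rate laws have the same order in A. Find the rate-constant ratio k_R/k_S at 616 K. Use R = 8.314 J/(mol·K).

8.31

Since both paths have the same order in A, the concentration cancels and S_{R/S} = k_R/k_S = (A_R/A_S)·exp[(E_S−E_R)/(RT)].
(E_S−E_R)/(RT) = (97.4−35.9)×10³/(8.314×616) = 61500/5121 = 12.01.
k_R/k_S = (8.15×10^7/1.61×10^12)·exp(12.01) = 5.062×10^-5 × 1.641×10^5 = 8.31.
Since E_R < E_S, lowering the temperature improves selectivity toward R.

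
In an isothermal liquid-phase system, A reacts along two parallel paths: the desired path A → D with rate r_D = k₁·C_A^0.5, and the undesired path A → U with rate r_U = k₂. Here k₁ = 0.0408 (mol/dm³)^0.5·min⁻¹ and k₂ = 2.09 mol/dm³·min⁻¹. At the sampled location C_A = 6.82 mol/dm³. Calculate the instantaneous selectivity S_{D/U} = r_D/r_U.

S_{D/U} = r_D/r_U = (k₁·C_A^0.5)/(k₂) = (k₁/k₂)·C_A^0.5.
= (0.0408×6.820^0.5) / (2.09) = 0.1065/2.090 = 0.0510.
Since the desired path is higher order in A, keeping C_A high (PFR or concentrated feed) favours D.

0.0510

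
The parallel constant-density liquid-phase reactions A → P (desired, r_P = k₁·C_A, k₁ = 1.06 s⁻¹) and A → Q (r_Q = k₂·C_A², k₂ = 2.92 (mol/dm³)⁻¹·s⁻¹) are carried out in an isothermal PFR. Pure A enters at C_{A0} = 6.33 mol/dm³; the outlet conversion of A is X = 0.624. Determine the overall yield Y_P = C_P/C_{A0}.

C_A = C_{A0}(1−X) = 2.380 mol/dm³.
Along a PFR/batch, dC_P/dC_A = −r_P/(r_P+r_Q) = −k₁/(k₁+k₂·C_A).
Integrating from C_{A0} to C_A: C_P = (1.06/2.92)·ln[(1.06+2.92·6.33)/(1.06+2.92·2.38)] = 0.3630·ln(19.54/8.010) = 0.3238 mol/dm³.
Y_P = C_P/C_{A0} = 0.3238/6.33 = 0.0512.

0.0512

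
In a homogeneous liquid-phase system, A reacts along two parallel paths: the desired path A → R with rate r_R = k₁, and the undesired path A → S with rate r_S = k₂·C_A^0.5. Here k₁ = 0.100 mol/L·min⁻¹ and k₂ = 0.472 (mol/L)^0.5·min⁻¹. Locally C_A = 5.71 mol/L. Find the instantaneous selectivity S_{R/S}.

0.0887

S_{R/S} = r_R/r_S = (k₁)/(k₂·C_A^0.5) = (k₁/k₂)·C_A^-0.5.
= (0.100) / (0.472×5.710^0.5) = 0.1000/1.128 = 0.0887.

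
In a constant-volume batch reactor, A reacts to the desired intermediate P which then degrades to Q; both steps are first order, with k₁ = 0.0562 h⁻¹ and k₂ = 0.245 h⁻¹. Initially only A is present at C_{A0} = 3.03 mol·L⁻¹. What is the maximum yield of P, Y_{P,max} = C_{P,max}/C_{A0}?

At the optimum, C_{P,max}/C_{A0} = (k₁/k₂)^[k₂/(k₂−k₁)].
= (0.0562/0.245)^(0.245/(0.245−0.0562)) = (0.2294)^(1.298) = 0.1480.

0.148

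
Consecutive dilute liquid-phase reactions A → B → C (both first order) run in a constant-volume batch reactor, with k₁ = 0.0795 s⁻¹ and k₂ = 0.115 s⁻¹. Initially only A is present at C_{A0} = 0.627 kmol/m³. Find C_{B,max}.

0.190 kmol/m³

For a first-order series the maximum intermediate yield is C_{B,max}/C_{A0} = (k₁/k₂)^[k₂/(k₂−k₁)].
= (0.0795/0.115)^(0.115/(0.115−0.0795)) = (0.6913)^(3.239) = 0.3024.
C_{B,max} = 0.3024×0.627 = 0.190 kmol/m³.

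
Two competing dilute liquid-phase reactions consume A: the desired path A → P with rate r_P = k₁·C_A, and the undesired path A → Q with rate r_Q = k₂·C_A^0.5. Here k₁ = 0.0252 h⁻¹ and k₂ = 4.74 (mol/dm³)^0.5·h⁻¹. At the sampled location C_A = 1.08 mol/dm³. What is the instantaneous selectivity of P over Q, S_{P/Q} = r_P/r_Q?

0.00553

S_{P/Q} = r_P/r_Q = (k₁·C_A)/(k₂·C_A^0.5) = (k₁/k₂)·C_A^0.5.
= (0.0252×1.080) / (4.74×1.080^0.5) = 0.02722/4.926 = 0.00553.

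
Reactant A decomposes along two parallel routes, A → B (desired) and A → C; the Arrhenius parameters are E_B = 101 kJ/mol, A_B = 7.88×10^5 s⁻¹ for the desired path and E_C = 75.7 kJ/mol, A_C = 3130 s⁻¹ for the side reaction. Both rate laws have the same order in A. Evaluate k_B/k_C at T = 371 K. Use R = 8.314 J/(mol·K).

0.0690

With equal orders, S_{B/C} = k_B/k_C = (A_B/A_C)·exp[(E_C−E_B)/(RT)].
(E_C−E_B)/(RT) = (75.7−101)×10³/(8.314×371) = -25300/3084 = -8.202.
k_B/k_C = (7.88×10^5/3130)·exp(-8.202) = 251.8 × 2.740×10^-4 = 0.0690.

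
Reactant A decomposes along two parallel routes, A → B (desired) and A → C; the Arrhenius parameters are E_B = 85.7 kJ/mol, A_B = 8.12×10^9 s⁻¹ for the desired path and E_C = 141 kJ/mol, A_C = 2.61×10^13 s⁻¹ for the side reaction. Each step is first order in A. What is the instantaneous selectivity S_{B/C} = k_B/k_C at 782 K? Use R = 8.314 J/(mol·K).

1.54

k_B/k_C = (A_B/A_C)·exp[−(E_B−E_C)/(RT)] = (A_B/A_C)·exp[(E_C−E_B)/(RT)].
(E_C−E_B)/(RT) = (141−85.7)×10³/(8.314×782) = 55300/6502 = 8.506.
k_B/k_C = (8.12×10^9/2.61×10^13)·exp(8.506) = 3.111×10^-4 × 4943 = 1.54.
Since E_B < E_C, lowering the temperature improves selectivity toward B.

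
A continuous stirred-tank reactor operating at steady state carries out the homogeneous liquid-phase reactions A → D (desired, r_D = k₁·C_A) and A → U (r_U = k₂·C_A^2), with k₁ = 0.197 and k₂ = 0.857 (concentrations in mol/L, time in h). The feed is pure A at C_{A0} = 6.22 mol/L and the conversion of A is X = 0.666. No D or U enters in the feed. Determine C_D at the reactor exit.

Exit C_A = C_{A0}(1−X) = 6.22×0.334 = 2.077 mol/L.
Rates in a CSTR are evaluated at the outlet concentration: r_D = 0.197×2.077 = 0.4093, r_U = 0.857×2.077^2 = 3.699.
Fraction of consumed A going to D: r_D/(r_D+r_U) = 0.09963.
C_D = 0.09963·C_{A0}·X = 0.09963×6.22×0.666 = 0.413 mol/L.

0.413 mol/L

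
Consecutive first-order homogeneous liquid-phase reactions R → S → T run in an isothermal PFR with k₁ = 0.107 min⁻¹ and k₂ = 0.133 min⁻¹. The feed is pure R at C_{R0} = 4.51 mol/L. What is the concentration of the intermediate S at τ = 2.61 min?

0.921 mol/L

The intermediate concentration in a first-order A→B→C sequence is C_S = k₁C_{R0}(e^(−k₁τ) − e^(−k₂τ))/(k₂−k₁).
e^(−k₁τ) = e^(−0.107×2.61) = e^(−0.2793) = 0.7563; e^(−k₂τ) = e^(−0.3471) = 0.7067.
C_S = 0.107×4.51/(0.133−0.107) × (0.7563−0.7067) = 18.56×0.04962 = 0.9210 mol/L.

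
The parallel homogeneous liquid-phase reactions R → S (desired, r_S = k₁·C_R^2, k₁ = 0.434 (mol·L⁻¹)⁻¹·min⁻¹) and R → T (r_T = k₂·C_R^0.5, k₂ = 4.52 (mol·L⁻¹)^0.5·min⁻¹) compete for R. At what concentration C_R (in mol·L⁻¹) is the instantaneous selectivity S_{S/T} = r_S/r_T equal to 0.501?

3.01 mol·L⁻¹

S_{S/T} = (k₁/k₂)·C_R^1.5 ⇒ C_R = (S·k₂/k₁)^(1/1.5).
= (0.501×4.52/0.434)^(0.6667) = (5.218)^(0.6667) = 3.01 mol·L⁻¹.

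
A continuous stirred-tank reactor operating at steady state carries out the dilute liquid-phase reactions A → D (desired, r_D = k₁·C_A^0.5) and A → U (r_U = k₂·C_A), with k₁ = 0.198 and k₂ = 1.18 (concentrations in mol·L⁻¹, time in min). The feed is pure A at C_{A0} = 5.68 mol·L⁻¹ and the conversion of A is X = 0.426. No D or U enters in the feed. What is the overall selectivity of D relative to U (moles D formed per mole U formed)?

0.0929

Exit C_A = C_{A0}(1−X) = 5.68×0.574 = 3.260 mol·L⁻¹.
A CSTR operates uniformly at the exit composition, giving r_D = 0.3575 and r_U = 3.847 (each k·C_A^n at C_A = 3.260).
Overall selectivity = C_D/C_U = r_Dτ/(r_Uτ) = r_D/r_U = 0.0929.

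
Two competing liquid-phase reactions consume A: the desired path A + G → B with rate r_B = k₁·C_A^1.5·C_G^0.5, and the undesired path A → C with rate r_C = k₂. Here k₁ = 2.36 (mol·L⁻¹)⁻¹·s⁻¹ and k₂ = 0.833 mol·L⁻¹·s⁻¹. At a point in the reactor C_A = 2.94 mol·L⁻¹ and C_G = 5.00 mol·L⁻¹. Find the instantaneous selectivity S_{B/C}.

31.9

S_{B/C} = r_B/r_C = (k₁·C_A^1.5·C_G^0.5)/(k₂) = (k₁/k₂)·C_A^1.5·C_G^0.5.
= (2.36×2.940^1.5×5.000^0.5) / (0.833) = 26.60/0.8330 = 31.9.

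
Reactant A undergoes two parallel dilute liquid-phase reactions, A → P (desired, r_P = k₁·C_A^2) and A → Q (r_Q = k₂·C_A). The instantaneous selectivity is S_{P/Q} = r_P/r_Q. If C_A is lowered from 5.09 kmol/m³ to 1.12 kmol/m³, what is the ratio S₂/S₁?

S_{P/Q} = (k₁/k₂)·C_A, so S₂/S₁ = (C_{A,2}/C_{A,1}).
= 1.12/5.09 = 0.220.

0.220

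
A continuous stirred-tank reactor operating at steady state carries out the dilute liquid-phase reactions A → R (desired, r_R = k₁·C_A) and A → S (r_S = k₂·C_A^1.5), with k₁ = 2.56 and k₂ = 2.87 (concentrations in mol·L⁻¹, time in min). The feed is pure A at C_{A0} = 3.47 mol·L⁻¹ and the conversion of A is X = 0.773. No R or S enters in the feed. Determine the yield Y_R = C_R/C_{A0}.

0.387

Exit C_A = C_{A0}(1−X) = 3.47×0.227 = 0.7877 mol·L⁻¹.
A CSTR operates uniformly at the exit composition, giving r_R = 2.016 and r_S = 2.006 (each k·C_A^n at C_A = 0.7877).
Fraction of consumed A going to R: r_R/(r_R+r_S) = 0.5013.
C_R = 0.5013·C_{A0}·X = 0.5013×3.47×0.773 = 1.34 mol·L⁻¹; Y_R = C_R/C_{A0} = 0.387.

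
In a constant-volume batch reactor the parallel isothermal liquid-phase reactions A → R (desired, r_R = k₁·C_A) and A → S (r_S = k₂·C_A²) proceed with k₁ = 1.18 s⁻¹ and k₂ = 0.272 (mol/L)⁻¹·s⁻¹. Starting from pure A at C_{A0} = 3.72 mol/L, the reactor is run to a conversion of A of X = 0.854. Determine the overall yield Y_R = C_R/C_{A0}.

0.585

C_A = C_{A0}(1−X) = 0.5431 mol/L.
Along a PFR/batch, dC_R/dC_A = −r_R/(r_R+r_S) = −k₁/(k₁+k₂·C_A).
Integrating from C_{A0} to C_A: C_R = (1.18/0.272)·ln[(1.18+0.272·3.72)/(1.18+0.272·0.543)] = 4.338·ln(2.192/1.328) = 2.175 mol/L.
Y_R = C_R/C_{A0} = 2.175/3.72 = 0.585.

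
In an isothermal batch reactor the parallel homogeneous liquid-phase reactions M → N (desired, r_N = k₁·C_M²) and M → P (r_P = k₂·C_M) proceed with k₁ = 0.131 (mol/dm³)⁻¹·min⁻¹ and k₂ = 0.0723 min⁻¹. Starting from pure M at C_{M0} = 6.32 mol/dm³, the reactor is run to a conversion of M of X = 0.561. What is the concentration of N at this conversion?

3.15 mol/dm³

C_M = C_{M0}(1−X) = 2.774 mol/dm³.
Along a PFR/batch, dC_P/dC_M = −r_P/(r_N+r_P) = −k₂/(k₂+k₁·C_M).
Integrating from C_{M0} to C_M: C_P = (0.0723/0.131)·ln[(0.0723+0.131·6.32)/(0.0723+0.131·2.77)] = 0.5519·ln(0.9002/0.4358) = 0.4004 mol/dm³.
Then C_N = (C_{M0}−C_M) − C_P = 3.546 − 0.4004 = 3.145 mol/dm³.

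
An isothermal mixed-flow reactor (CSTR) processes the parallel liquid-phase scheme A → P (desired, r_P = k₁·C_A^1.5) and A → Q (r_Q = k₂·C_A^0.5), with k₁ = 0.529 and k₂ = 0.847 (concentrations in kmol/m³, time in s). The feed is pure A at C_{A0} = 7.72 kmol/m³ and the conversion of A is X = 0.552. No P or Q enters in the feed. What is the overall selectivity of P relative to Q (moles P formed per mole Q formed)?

2.16

Exit C_A = C_{A0}(1−X) = 7.72×0.448 = 3.459 kmol/m³.
Rates in a CSTR are evaluated at the outlet concentration: r_P = 0.529×3.459^1.5 = 3.403, r_Q = 0.847×3.459^0.5 = 1.575.
Overall selectivity = C_P/C_Q = r_Pτ/(r_Qτ) = r_P/r_Q = 2.16.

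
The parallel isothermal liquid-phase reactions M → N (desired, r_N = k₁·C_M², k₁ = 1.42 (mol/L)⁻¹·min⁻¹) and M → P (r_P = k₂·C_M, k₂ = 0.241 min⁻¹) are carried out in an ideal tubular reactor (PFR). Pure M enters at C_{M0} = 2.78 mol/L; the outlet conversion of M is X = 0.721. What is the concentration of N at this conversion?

C_M = C_{M0}(1−X) = 0.7756 mol/L.
Along a PFR/batch, dC_P/dC_M = −r_P/(r_N+r_P) = −k₂/(k₂+k₁·C_M).
Integrating from C_{M0} to C_M: C_P = (0.241/1.42)·ln[(0.241+1.42·2.78)/(0.241+1.42·0.776)] = 0.1697·ln(4.189/1.342) = 0.1931 mol/L.
Then C_N = (C_{M0}−C_M) − C_P = 2.004 − 0.1931 = 1.811 mol/L.

1.81 mol/L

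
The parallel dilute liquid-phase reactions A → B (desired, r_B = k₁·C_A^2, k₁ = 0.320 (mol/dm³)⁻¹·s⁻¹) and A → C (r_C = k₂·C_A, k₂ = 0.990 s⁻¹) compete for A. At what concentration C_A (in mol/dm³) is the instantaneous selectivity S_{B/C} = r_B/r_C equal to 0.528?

1.63 mol/dm³

S_{B/C} = (k₁/k₂)·C_A ⇒ C_A = S·k₂/k₁.
= 0.528×0.990/0.320 = 1.63 mol/dm³.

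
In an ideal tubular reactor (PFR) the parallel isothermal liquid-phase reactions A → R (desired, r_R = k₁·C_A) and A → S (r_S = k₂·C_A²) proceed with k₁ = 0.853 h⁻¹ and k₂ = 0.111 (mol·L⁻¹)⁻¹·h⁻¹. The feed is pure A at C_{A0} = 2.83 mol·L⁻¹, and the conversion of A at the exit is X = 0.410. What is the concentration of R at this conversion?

0.899 mol·L⁻¹

C_A = C_{A0}(1−X) = 1.670 mol·L⁻¹.
Along a PFR/batch, dC_R/dC_A = −r_R/(r_R+r_S) = −k₁/(k₁+k₂·C_A).
Integrating from C_{A0} to C_A: C_R = (0.853/0.111)·ln[(0.853+0.111·2.83)/(0.853+0.111·1.67)] = 7.685·ln(1.167/1.038) = 0.8986 mol·L⁻¹.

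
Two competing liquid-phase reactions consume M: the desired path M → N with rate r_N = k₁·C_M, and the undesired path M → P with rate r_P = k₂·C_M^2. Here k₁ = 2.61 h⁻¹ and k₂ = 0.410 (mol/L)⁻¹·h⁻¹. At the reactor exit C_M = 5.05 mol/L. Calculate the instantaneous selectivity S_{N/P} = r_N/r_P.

1.26

S_{N/P} = r_N/r_P = (k₁·C_M)/(k₂·C_M^2) = (k₁/k₂)·C_M⁻¹.
= (2.61×5.050) / (0.410×5.050^2) = 13.18/10.46 = 1.26.
The undesired path is higher order in M, so low C_M (CSTR or dilute feed) favours N.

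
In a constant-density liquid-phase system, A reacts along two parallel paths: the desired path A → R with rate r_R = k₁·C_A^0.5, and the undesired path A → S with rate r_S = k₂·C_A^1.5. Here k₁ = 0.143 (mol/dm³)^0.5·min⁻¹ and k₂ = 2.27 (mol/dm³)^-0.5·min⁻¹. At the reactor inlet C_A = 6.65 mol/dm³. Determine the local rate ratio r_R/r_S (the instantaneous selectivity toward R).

0.00947

S_{R/S} = r_R/r_S = (k₁·C_A^0.5)/(k₂·C_A^1.5) = (k₁/k₂)·C_A⁻¹.
= (0.143×6.650^0.5) / (2.27×6.650^1.5) = 0.3688/38.93 = 0.00947.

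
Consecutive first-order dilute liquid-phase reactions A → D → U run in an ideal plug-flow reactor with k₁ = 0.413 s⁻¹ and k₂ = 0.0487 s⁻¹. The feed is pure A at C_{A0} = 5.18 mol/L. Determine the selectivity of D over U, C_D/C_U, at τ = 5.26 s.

5.43

Solving the coupled first-order balances gives C_D(τ) = [k₁/(k₂−k₁)]·C_{A0}·(e^(−k₁τ) − e^(−k₂τ)).
e^(−k₁τ) = e^(−0.413×5.26) = e^(−2.172) = 0.1139; e^(−k₂τ) = e^(−0.2562) = 0.7740.
C_D = 0.413×5.18/(0.0487−0.413) × (0.1139−0.7740) = (-5.872)×(-0.6601) = 3.876 mol/L.
C_A = C_{A0}e^(−k₁τ) = 0.5900 mol/L, so C_U = C_{A0}−C_A−C_D = 0.7135 mol/L; C_D/C_U = 5.43.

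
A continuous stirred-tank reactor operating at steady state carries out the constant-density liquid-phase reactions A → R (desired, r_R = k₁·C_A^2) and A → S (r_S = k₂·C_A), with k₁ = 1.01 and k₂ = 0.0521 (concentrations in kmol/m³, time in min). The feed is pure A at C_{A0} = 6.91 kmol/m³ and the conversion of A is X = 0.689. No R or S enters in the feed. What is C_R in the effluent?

4.65 kmol/m³

Exit C_A = C_{A0}(1−X) = 6.91×0.311 = 2.149 kmol/m³.
In a CSTR the entire volume is at exit conditions, so r_R = 1.01×2.149^2 = 4.664 and r_S = 0.0521×2.149 = 0.1120.
Fraction of consumed A going to R: r_R/(r_R+r_S) = 0.9766.
C_R = 0.9766·C_{A0}·X = 0.9766×6.91×0.689 = 4.65 kmol/m³.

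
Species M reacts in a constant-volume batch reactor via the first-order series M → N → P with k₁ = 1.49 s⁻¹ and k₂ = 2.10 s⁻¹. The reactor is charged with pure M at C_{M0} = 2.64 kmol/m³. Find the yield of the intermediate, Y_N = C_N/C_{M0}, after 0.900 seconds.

Solving the coupled first-order balances gives C_N(t) = [k₁/(k₂−k₁)]·C_{M0}·(e^(−k₁t) − e^(−k₂t)).
e^(−k₁t) = e^(−1.49×0.900) = e^(−1.341) = 0.2616; e^(−k₂t) = e^(−1.890) = 0.1511.
C_N = 1.49×2.64/(2.10−1.49) × (0.2616−0.1511) = 6.449×0.1105 = 0.7126 kmol/m³.
Y_N = C_N/C_{M0} = 0.7126/2.64 = 0.270.

0.270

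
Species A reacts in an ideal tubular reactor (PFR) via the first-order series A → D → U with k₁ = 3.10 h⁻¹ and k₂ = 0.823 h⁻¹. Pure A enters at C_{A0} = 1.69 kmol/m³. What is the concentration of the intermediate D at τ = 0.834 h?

0.985 kmol/m³

The intermediate concentration in a first-order A→B→C sequence is C_D = k₁C_{A0}(e^(−k₁τ) − e^(−k₂τ))/(k₂−k₁).
e^(−k₁τ) = e^(−3.10×0.834) = e^(−2.585) = 0.07537; e^(−k₂τ) = e^(−0.6864) = 0.5034.
C_D = 3.10×1.69/(0.823−3.10) × (0.07537−0.5034) = (-2.301)×(-0.4280) = 0.9848 kmol/m³.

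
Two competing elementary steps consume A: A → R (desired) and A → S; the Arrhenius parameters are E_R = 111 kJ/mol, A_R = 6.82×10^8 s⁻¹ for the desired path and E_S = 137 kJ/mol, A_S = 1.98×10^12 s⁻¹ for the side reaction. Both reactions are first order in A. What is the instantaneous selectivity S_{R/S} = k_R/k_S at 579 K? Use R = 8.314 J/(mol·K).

0.0763

Since both paths have the same order in A, the concentration cancels and S_{R/S} = k_R/k_S = (A_R/A_S)·exp[(E_S−E_R)/(RT)].
(E_S−E_R)/(RT) = (137−111)×10³/(8.314×579) = 26000/4814 = 5.401.
k_R/k_S = (6.82×10^8/1.98×10^12)·exp(5.401) = 3.444×10^-4 × 221.7 = 0.0763.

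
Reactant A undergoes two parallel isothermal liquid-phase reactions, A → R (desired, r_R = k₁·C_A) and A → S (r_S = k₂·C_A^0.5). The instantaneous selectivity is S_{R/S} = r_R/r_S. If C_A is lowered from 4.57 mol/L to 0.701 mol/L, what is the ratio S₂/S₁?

0.392

S_{R/S} = (k₁/k₂)·C_A^0.5, so S₂/S₁ = (C_{A,2}/C_{A,1})^0.5.
= (0.701/4.57)^0.5 = (0.1534)^0.5 = 0.392.
Selectivity toward R falls as C_A falls — high-concentration operation is favoured.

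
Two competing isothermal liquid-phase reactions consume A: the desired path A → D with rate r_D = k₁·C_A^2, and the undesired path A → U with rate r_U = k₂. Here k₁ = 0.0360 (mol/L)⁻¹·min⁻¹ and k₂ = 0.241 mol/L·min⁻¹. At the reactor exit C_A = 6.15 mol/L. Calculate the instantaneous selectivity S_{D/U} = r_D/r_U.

5.65

S_{D/U} = r_D/r_U = (k₁·C_A^2)/(k₂) = (k₁/k₂)·C_A^2.
= (0.0360×6.150^2) / (0.241) = 1.362/0.2410 = 5.65.
Since the desired path is higher order in A, keeping C_A high (PFR or concentrated feed) favours D.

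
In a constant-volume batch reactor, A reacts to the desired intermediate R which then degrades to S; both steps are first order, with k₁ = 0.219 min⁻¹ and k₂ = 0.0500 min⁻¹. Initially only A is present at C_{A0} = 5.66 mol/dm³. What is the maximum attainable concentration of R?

For a first-order series the maximum intermediate yield is C_{R,max}/C_{A0} = (k₁/k₂)^[k₂/(k₂−k₁)].
= (0.219/0.0500)^(0.0500/(0.0500−0.219)) = (4.380)^(-0.2959) = 0.6460.
C_{R,max} = 0.6460×5.66 = 3.66 mol/dm³.

3.66 mol/dm³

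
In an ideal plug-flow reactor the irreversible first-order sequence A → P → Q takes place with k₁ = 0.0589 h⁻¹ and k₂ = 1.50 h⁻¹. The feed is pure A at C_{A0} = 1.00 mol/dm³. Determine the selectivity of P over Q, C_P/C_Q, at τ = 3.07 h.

For first-order series with pure A initially, C_P(τ) = k₁C_{A0}/(k₂−k₁)·(e^(−k₁τ) − e^(−k₂τ)).
e^(−k₁τ) = e^(−0.0589×3.07) = e^(−0.1808) = 0.8346; e^(−k₂τ) = e^(−4.605) = 0.01000.
C_P = 0.0589×1.00/(1.50−0.0589) × (0.8346−0.01000) = 0.04087×0.8246 = 0.03370 mol/dm³.
C_A = C_{A0}e^(−k₁τ) = 0.8346 mol/dm³, so C_Q = C_{A0}−C_A−C_P = 0.1317 mol/dm³; C_P/C_Q = 0.256.

0.256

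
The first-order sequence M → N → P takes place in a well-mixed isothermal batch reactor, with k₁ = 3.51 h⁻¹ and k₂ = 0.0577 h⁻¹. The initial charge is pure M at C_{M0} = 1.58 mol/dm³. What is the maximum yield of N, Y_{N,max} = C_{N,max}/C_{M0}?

0.934

For a first-order series the maximum intermediate yield is C_{N,max}/C_{M0} = (k₁/k₂)^[k₂/(k₂−k₁)].
= (3.51/0.0577)^(0.0577/(0.0577−3.51)) = (60.83)^(-0.01671) = 0.9336.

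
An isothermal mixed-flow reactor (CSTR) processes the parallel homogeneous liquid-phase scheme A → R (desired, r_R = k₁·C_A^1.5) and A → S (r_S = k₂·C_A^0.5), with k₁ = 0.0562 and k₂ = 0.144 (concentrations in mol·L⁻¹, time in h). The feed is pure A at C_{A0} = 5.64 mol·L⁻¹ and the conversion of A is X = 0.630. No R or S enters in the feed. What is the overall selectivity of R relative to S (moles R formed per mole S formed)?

Exit C_A = C_{A0}(1−X) = 5.64×0.370 = 2.087 mol·L⁻¹.
Rates in a CSTR are evaluated at the outlet concentration: r_R = 0.0562×2.087^1.5 = 0.1694, r_S = 0.144×2.087^0.5 = 0.2080.
Overall selectivity = C_R/C_S = r_Rτ/(r_Sτ) = r_R/r_S = 0.814.

0.814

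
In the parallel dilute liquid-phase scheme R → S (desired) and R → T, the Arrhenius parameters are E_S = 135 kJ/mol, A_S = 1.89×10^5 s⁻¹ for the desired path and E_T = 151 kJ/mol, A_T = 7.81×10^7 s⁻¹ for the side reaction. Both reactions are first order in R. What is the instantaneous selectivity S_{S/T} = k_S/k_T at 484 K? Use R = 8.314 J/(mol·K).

With equal orders, S_{S/T} = k_S/k_T = (A_S/A_T)·exp[(E_T−E_S)/(RT)].
(E_T−E_S)/(RT) = (151−135)×10³/(8.314×484) = 16000/4024 = 3.976.
k_S/k_T = (1.89×10^5/7.81×10^7)·exp(3.976) = 0.002420 × 53.31 = 0.129.
Since E_S < E_T, lowering the temperature improves selectivity toward S.

0.129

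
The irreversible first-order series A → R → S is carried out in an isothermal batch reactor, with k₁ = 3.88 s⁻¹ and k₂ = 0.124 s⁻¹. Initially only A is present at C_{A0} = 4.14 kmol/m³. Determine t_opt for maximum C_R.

The intermediate peaks when r₁ = r₂, i.e. k₁e^(−k₁t) = k₂e^(−k₂t), giving t_opt = ln(k₂/k₁)/(k₂−k₁).
= ln(0.124/3.88)/(0.124−3.88) = ln(0.03196)/-3.756 = -3.443/-3.756 = 0.917 s.

0.917 s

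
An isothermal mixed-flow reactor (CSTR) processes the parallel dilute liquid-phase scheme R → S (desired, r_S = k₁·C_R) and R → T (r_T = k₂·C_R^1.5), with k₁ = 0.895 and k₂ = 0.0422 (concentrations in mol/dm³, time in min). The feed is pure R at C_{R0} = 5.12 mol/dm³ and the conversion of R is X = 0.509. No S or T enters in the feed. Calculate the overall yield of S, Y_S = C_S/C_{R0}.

Exit C_R = C_{R0}(1−X) = 5.12×0.491 = 2.514 mol/dm³.
A CSTR operates uniformly at the exit composition, giving r_S = 2.250 and r_T = 0.1682 (each k·C_R^n at C_R = 2.514).
Fraction of consumed R going to S: r_S/(r_S+r_T) = 0.9304.
C_S = 0.9304·C_{R0}·X = 0.9304×5.12×0.509 = 2.42 mol/dm³; Y_S = C_S/C_{R0} = 0.474.

0.474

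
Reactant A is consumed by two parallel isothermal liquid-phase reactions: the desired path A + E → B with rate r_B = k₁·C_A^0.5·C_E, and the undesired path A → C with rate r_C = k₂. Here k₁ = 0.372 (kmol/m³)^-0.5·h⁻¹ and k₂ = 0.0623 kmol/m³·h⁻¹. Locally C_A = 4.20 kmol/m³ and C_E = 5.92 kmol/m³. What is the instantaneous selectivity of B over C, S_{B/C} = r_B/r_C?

72.4

S_{B/C} = r_B/r_C = (k₁·C_A^0.5·C_E)/(k₂) = (k₁/k₂)·C_A^0.5·C_E.
= (0.372×4.200^0.5×5.920) / (0.0623) = 4.513/0.06230 = 72.4.
Since the desired path is higher order in A, keeping C_A high (PFR or concentrated feed) favours B.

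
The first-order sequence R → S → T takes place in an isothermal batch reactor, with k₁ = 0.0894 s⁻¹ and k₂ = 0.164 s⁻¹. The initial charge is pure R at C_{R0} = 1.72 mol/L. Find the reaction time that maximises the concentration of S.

8.13 s

For first-order series the maximum of C_S occurs at t_opt = ln(k₂/k₁)/(k₂−k₁).
= ln(0.164/0.0894)/(0.164−0.0894) = ln(1.834)/0.07460 = 0.6067/0.07460 = 8.13 s.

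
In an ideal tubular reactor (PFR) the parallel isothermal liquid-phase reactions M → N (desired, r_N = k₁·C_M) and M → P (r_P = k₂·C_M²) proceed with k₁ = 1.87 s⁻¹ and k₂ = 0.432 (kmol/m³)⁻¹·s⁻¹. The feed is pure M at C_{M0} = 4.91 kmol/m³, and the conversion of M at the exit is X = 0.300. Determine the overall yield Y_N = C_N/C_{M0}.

C_M = C_{M0}(1−X) = 3.437 kmol/m³.
Along a PFR/batch, dC_N/dC_M = −r_N/(r_N+r_P) = −k₁/(k₁+k₂·C_M).
Integrating from C_{M0} to C_M: C_N = (1.87/0.432)·ln[(1.87+0.432·4.91)/(1.87+0.432·3.44)] = 4.329·ln(3.991/3.355) = 0.7518 kmol/m³.
Y_N = C_N/C_{M0} = 0.7518/4.91 = 0.153.

0.153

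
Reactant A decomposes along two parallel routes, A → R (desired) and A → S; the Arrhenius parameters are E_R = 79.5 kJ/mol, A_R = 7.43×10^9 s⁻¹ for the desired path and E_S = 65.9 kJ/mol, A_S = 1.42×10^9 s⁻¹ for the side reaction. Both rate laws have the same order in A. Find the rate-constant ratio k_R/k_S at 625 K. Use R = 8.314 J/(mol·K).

With equal orders, S_{R/S} = k_R/k_S = (A_R/A_S)·exp[(E_S−E_R)/(RT)].
(E_S−E_R)/(RT) = (65.9−79.5)×10³/(8.314×625) = -13600/5196 = -2.617.
k_R/k_S = (7.43×10^9/1.42×10^9)·exp(-2.617) = 5.232 × 0.07300 = 0.382.

0.382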